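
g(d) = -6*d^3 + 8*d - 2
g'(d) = 8 - 18*d^2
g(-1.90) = 23.95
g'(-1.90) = -56.98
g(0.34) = 0.48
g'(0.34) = 5.92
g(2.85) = -118.09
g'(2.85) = -138.20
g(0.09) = -1.28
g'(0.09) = 7.85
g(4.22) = -419.15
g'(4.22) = -312.55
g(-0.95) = -4.46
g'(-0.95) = -8.24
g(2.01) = -34.64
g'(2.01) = -64.72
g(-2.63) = 86.11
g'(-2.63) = -116.50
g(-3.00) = 136.00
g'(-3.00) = -154.00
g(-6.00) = 1246.00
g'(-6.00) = -640.00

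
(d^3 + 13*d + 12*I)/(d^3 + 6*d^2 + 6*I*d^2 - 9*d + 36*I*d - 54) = (d^2 - 3*I*d + 4)/(d^2 + 3*d*(2 + I) + 18*I)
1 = 1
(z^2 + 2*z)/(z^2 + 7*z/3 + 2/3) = 3*z/(3*z + 1)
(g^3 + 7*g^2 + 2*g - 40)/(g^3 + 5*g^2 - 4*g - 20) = (g + 4)/(g + 2)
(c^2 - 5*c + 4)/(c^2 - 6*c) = (c^2 - 5*c + 4)/(c*(c - 6))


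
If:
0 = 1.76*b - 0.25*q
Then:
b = 0.142045454545455*q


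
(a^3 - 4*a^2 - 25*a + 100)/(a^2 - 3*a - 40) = (a^2 - 9*a + 20)/(a - 8)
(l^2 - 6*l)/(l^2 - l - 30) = l/(l + 5)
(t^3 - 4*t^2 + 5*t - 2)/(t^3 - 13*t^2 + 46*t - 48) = (t^2 - 2*t + 1)/(t^2 - 11*t + 24)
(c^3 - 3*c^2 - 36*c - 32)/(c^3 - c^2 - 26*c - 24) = (c - 8)/(c - 6)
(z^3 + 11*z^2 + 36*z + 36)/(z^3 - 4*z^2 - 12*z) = (z^2 + 9*z + 18)/(z*(z - 6))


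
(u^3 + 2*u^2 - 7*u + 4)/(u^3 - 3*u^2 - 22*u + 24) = (u - 1)/(u - 6)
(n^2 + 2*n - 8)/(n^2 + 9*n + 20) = (n - 2)/(n + 5)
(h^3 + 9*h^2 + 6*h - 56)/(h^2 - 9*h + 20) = (h^3 + 9*h^2 + 6*h - 56)/(h^2 - 9*h + 20)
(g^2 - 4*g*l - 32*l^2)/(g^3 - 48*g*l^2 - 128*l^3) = 1/(g + 4*l)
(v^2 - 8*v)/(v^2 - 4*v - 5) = v*(8 - v)/(-v^2 + 4*v + 5)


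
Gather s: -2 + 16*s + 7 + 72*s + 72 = 88*s + 77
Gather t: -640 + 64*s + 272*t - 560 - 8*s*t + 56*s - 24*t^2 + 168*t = 120*s - 24*t^2 + t*(440 - 8*s) - 1200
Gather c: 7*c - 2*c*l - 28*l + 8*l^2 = c*(7 - 2*l) + 8*l^2 - 28*l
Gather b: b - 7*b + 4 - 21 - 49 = -6*b - 66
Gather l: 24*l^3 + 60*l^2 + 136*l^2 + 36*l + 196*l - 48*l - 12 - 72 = 24*l^3 + 196*l^2 + 184*l - 84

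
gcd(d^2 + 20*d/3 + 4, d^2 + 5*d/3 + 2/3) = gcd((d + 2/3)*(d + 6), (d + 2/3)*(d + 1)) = d + 2/3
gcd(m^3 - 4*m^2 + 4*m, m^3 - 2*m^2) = m^2 - 2*m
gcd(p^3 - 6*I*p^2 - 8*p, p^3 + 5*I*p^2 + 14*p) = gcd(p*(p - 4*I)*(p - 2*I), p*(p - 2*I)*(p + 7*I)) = p^2 - 2*I*p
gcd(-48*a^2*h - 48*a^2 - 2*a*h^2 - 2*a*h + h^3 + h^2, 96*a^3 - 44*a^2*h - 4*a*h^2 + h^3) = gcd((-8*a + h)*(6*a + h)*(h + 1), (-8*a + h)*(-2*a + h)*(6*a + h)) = 48*a^2 + 2*a*h - h^2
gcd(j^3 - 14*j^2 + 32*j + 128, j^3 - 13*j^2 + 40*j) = j - 8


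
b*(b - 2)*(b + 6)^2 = b^4 + 10*b^3 + 12*b^2 - 72*b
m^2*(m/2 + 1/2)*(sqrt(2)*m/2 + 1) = sqrt(2)*m^4/4 + sqrt(2)*m^3/4 + m^3/2 + m^2/2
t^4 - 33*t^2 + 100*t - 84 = (t - 3)*(t - 2)^2*(t + 7)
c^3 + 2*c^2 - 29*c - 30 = (c - 5)*(c + 1)*(c + 6)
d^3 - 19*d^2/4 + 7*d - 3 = (d - 2)^2*(d - 3/4)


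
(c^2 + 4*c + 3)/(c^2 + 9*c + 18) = (c + 1)/(c + 6)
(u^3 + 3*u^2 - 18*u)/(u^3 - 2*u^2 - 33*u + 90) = u/(u - 5)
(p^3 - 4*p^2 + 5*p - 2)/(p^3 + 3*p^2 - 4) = (p^2 - 3*p + 2)/(p^2 + 4*p + 4)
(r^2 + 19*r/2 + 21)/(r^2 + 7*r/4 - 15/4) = 2*(2*r^2 + 19*r + 42)/(4*r^2 + 7*r - 15)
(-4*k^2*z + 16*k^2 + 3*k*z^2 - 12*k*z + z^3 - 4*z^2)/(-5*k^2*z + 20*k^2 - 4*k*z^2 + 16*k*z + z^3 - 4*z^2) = (-4*k^2 + 3*k*z + z^2)/(-5*k^2 - 4*k*z + z^2)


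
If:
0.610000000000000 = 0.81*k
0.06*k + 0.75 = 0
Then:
No Solution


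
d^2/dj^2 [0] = 0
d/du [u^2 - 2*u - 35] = 2*u - 2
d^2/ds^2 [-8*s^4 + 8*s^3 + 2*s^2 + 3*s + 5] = -96*s^2 + 48*s + 4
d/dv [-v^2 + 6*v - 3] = 6 - 2*v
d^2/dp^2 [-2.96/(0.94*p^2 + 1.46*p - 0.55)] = (5.230912*p^2 + 8.124608*p - 2.96*(1.88*p + 1.46)*(3.76*p + 2.92) - 3.06064)/(0.94*p^2 + 1.46*p - 0.55)^3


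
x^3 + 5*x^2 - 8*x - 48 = (x - 3)*(x + 4)^2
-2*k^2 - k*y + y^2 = (-2*k + y)*(k + y)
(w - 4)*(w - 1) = w^2 - 5*w + 4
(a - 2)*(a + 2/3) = a^2 - 4*a/3 - 4/3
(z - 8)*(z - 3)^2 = z^3 - 14*z^2 + 57*z - 72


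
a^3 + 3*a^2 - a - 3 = (a - 1)*(a + 1)*(a + 3)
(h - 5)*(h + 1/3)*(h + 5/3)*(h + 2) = h^4 - h^3 - 139*h^2/9 - 65*h/3 - 50/9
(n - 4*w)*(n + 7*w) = n^2 + 3*n*w - 28*w^2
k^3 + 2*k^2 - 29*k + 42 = (k - 3)*(k - 2)*(k + 7)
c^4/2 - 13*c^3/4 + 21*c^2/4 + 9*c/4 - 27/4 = (c/2 + 1/2)*(c - 3)^2*(c - 3/2)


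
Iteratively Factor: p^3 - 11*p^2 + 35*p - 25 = (p - 5)*(p^2 - 6*p + 5) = (p - 5)^2*(p - 1)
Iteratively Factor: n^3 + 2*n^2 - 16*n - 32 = (n + 2)*(n^2 - 16) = (n - 4)*(n + 2)*(n + 4)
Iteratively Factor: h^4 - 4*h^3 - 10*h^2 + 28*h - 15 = (h - 1)*(h^3 - 3*h^2 - 13*h + 15) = (h - 1)*(h + 3)*(h^2 - 6*h + 5) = (h - 1)^2*(h + 3)*(h - 5)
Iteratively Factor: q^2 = (q)*(q)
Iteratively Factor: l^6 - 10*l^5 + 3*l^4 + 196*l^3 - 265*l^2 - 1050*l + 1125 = (l - 5)*(l^5 - 5*l^4 - 22*l^3 + 86*l^2 + 165*l - 225) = (l - 5)^2*(l^4 - 22*l^2 - 24*l + 45) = (l - 5)^2*(l + 3)*(l^3 - 3*l^2 - 13*l + 15) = (l - 5)^2*(l + 3)^2*(l^2 - 6*l + 5) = (l - 5)^3*(l + 3)^2*(l - 1)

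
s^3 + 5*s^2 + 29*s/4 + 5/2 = (s + 1/2)*(s + 2)*(s + 5/2)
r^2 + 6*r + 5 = (r + 1)*(r + 5)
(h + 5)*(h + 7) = h^2 + 12*h + 35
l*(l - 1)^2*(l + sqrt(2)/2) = l^4 - 2*l^3 + sqrt(2)*l^3/2 - sqrt(2)*l^2 + l^2 + sqrt(2)*l/2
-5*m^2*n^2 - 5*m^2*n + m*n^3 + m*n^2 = n*(-5*m + n)*(m*n + m)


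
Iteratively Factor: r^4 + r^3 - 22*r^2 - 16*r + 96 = (r + 4)*(r^3 - 3*r^2 - 10*r + 24) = (r - 4)*(r + 4)*(r^2 + r - 6) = (r - 4)*(r - 2)*(r + 4)*(r + 3)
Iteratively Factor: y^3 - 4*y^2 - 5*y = (y + 1)*(y^2 - 5*y) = y*(y + 1)*(y - 5)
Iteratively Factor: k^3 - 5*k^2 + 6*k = (k)*(k^2 - 5*k + 6) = k*(k - 2)*(k - 3)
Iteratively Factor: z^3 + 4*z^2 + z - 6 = (z + 2)*(z^2 + 2*z - 3) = (z + 2)*(z + 3)*(z - 1)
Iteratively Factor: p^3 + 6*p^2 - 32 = (p + 4)*(p^2 + 2*p - 8) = (p + 4)^2*(p - 2)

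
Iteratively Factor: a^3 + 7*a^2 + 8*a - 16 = (a + 4)*(a^2 + 3*a - 4) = (a + 4)^2*(a - 1)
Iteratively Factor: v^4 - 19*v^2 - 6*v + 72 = (v - 4)*(v^3 + 4*v^2 - 3*v - 18) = (v - 4)*(v + 3)*(v^2 + v - 6) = (v - 4)*(v - 2)*(v + 3)*(v + 3)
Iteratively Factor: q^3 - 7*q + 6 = (q - 1)*(q^2 + q - 6) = (q - 2)*(q - 1)*(q + 3)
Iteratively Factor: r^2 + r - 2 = (r + 2)*(r - 1)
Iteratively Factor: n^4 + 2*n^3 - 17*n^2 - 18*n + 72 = (n - 2)*(n^3 + 4*n^2 - 9*n - 36) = (n - 2)*(n + 4)*(n^2 - 9) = (n - 3)*(n - 2)*(n + 4)*(n + 3)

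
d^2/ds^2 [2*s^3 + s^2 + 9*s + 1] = 12*s + 2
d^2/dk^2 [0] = 0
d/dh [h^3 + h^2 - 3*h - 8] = 3*h^2 + 2*h - 3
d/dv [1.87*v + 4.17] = 1.87000000000000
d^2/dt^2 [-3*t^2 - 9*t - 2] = -6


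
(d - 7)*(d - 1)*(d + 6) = d^3 - 2*d^2 - 41*d + 42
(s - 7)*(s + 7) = s^2 - 49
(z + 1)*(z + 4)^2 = z^3 + 9*z^2 + 24*z + 16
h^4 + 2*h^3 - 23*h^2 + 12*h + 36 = (h - 3)*(h - 2)*(h + 1)*(h + 6)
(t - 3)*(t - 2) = t^2 - 5*t + 6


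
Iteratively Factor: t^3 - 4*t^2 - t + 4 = (t + 1)*(t^2 - 5*t + 4) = (t - 4)*(t + 1)*(t - 1)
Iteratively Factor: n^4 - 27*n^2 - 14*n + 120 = (n - 2)*(n^3 + 2*n^2 - 23*n - 60) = (n - 2)*(n + 4)*(n^2 - 2*n - 15) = (n - 2)*(n + 3)*(n + 4)*(n - 5)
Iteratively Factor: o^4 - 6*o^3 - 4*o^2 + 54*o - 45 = (o - 3)*(o^3 - 3*o^2 - 13*o + 15) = (o - 3)*(o - 1)*(o^2 - 2*o - 15) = (o - 3)*(o - 1)*(o + 3)*(o - 5)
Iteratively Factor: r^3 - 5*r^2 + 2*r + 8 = (r - 4)*(r^2 - r - 2) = (r - 4)*(r + 1)*(r - 2)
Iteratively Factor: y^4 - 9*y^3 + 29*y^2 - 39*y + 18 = (y - 1)*(y^3 - 8*y^2 + 21*y - 18) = (y - 3)*(y - 1)*(y^2 - 5*y + 6) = (y - 3)*(y - 2)*(y - 1)*(y - 3)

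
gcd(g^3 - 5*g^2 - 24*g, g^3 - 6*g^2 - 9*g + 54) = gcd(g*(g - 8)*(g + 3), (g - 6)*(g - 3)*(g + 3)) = g + 3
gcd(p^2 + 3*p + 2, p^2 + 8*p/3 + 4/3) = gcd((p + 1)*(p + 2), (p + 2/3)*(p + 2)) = p + 2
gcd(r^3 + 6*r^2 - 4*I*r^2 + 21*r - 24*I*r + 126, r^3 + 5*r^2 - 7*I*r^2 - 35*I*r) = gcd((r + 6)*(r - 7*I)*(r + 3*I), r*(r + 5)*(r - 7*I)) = r - 7*I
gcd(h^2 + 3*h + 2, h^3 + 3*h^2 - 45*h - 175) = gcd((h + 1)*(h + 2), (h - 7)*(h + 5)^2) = 1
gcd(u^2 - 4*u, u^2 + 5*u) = u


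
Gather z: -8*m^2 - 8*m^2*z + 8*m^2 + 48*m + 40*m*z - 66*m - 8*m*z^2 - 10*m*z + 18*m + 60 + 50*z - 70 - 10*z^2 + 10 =z^2*(-8*m - 10) + z*(-8*m^2 + 30*m + 50)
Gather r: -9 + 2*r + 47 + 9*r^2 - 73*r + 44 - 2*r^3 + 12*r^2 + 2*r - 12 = -2*r^3 + 21*r^2 - 69*r + 70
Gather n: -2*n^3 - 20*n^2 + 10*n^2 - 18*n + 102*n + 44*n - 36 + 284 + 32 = -2*n^3 - 10*n^2 + 128*n + 280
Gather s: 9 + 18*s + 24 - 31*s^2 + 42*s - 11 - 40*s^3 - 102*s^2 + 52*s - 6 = -40*s^3 - 133*s^2 + 112*s + 16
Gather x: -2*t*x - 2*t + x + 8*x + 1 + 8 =-2*t + x*(9 - 2*t) + 9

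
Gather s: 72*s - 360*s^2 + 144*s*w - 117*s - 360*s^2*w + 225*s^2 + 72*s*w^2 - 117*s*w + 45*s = s^2*(-360*w - 135) + s*(72*w^2 + 27*w)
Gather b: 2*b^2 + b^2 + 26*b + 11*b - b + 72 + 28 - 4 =3*b^2 + 36*b + 96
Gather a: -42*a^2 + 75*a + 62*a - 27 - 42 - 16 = -42*a^2 + 137*a - 85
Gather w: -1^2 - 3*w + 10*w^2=10*w^2 - 3*w - 1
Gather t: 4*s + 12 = 4*s + 12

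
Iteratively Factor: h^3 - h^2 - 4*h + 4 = (h - 1)*(h^2 - 4) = (h - 2)*(h - 1)*(h + 2)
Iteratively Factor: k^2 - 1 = (k - 1)*(k + 1)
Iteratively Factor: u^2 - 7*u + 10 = (u - 5)*(u - 2)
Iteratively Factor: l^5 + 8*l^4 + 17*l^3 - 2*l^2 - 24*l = (l + 3)*(l^4 + 5*l^3 + 2*l^2 - 8*l) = l*(l + 3)*(l^3 + 5*l^2 + 2*l - 8) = l*(l + 3)*(l + 4)*(l^2 + l - 2) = l*(l + 2)*(l + 3)*(l + 4)*(l - 1)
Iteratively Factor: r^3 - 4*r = (r)*(r^2 - 4) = r*(r + 2)*(r - 2)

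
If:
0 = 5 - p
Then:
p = 5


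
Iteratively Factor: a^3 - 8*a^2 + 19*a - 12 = (a - 4)*(a^2 - 4*a + 3) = (a - 4)*(a - 1)*(a - 3)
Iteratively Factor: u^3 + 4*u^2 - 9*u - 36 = (u - 3)*(u^2 + 7*u + 12) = (u - 3)*(u + 4)*(u + 3)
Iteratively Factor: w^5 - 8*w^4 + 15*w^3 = (w)*(w^4 - 8*w^3 + 15*w^2) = w*(w - 3)*(w^3 - 5*w^2) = w^2*(w - 3)*(w^2 - 5*w) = w^2*(w - 5)*(w - 3)*(w)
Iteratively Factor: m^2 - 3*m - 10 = (m + 2)*(m - 5)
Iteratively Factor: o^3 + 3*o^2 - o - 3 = (o - 1)*(o^2 + 4*o + 3) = (o - 1)*(o + 3)*(o + 1)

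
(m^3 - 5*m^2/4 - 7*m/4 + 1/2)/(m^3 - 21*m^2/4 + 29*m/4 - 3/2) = (m + 1)/(m - 3)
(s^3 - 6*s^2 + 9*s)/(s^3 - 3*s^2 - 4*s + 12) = s*(s - 3)/(s^2 - 4)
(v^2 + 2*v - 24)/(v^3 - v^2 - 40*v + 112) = (v + 6)/(v^2 + 3*v - 28)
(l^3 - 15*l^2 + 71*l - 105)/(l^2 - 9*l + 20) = (l^2 - 10*l + 21)/(l - 4)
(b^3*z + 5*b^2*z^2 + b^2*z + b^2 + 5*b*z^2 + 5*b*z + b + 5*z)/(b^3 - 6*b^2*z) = (b^3*z + 5*b^2*z^2 + b^2*z + b^2 + 5*b*z^2 + 5*b*z + b + 5*z)/(b^2*(b - 6*z))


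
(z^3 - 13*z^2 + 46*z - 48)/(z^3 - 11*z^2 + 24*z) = (z - 2)/z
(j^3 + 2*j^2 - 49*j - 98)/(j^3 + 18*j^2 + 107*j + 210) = (j^2 - 5*j - 14)/(j^2 + 11*j + 30)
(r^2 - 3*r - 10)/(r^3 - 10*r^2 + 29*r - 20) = (r + 2)/(r^2 - 5*r + 4)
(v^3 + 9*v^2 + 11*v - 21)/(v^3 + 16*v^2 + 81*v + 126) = (v - 1)/(v + 6)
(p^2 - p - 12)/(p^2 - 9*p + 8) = (p^2 - p - 12)/(p^2 - 9*p + 8)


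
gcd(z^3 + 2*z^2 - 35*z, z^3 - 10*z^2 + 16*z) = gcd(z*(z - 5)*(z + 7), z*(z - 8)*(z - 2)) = z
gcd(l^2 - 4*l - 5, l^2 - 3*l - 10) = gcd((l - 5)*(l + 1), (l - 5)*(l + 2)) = l - 5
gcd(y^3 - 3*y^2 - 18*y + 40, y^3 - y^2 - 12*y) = 1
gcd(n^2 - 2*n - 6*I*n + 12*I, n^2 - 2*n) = n - 2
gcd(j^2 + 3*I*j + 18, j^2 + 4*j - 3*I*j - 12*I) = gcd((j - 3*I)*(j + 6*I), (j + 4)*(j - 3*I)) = j - 3*I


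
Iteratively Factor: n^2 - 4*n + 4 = (n - 2)*(n - 2)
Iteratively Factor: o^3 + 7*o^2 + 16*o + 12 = (o + 2)*(o^2 + 5*o + 6) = (o + 2)*(o + 3)*(o + 2)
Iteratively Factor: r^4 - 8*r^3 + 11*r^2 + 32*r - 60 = (r - 2)*(r^3 - 6*r^2 - r + 30) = (r - 5)*(r - 2)*(r^2 - r - 6) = (r - 5)*(r - 2)*(r + 2)*(r - 3)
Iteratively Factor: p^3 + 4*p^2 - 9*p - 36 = (p + 4)*(p^2 - 9) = (p - 3)*(p + 4)*(p + 3)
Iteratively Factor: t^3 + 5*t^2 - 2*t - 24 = (t + 3)*(t^2 + 2*t - 8) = (t + 3)*(t + 4)*(t - 2)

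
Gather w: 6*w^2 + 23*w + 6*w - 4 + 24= 6*w^2 + 29*w + 20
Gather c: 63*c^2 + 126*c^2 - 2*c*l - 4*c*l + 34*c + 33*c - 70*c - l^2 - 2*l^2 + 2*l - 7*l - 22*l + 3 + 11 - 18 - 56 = 189*c^2 + c*(-6*l - 3) - 3*l^2 - 27*l - 60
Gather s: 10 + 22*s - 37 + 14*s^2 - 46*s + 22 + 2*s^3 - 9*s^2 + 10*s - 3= 2*s^3 + 5*s^2 - 14*s - 8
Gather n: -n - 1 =-n - 1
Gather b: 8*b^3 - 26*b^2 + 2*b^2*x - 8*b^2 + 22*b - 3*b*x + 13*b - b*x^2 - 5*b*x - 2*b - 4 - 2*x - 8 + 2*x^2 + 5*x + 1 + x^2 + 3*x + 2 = 8*b^3 + b^2*(2*x - 34) + b*(-x^2 - 8*x + 33) + 3*x^2 + 6*x - 9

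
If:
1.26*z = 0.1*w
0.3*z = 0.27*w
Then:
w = 0.00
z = 0.00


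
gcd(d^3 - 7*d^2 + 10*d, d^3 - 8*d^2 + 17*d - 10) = d^2 - 7*d + 10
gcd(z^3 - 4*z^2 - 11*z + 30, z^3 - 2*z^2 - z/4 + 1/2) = z - 2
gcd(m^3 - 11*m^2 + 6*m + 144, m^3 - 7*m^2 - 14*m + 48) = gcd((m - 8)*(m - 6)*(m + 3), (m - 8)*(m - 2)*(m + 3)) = m^2 - 5*m - 24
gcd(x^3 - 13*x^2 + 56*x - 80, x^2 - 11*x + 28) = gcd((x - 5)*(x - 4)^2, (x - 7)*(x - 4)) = x - 4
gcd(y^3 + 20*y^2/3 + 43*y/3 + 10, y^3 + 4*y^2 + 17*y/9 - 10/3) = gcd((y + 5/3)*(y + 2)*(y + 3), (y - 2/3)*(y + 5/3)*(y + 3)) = y^2 + 14*y/3 + 5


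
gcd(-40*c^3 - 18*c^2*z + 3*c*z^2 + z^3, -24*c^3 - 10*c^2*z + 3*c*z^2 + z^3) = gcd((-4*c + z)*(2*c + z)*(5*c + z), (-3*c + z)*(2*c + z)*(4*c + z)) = 2*c + z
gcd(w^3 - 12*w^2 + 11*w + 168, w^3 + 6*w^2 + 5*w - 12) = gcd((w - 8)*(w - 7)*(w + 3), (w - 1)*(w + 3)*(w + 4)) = w + 3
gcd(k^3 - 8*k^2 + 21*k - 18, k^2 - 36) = 1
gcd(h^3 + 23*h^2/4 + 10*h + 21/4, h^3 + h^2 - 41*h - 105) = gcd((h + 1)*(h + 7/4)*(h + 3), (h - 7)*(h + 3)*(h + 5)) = h + 3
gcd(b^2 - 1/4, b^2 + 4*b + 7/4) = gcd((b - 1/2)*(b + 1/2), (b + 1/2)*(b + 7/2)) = b + 1/2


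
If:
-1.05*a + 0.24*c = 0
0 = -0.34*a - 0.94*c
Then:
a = 0.00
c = 0.00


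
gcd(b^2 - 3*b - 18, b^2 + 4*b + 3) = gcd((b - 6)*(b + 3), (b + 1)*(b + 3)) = b + 3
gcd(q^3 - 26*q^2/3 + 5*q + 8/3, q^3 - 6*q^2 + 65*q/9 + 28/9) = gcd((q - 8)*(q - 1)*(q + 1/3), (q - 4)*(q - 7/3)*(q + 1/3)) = q + 1/3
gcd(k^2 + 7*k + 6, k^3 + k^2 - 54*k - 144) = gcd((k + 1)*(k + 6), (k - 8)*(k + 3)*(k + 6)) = k + 6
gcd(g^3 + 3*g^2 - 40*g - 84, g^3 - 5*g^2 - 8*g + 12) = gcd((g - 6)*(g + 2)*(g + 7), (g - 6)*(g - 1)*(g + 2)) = g^2 - 4*g - 12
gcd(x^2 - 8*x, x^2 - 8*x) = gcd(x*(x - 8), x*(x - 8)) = x^2 - 8*x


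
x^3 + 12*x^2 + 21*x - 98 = (x - 2)*(x + 7)^2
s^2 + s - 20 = (s - 4)*(s + 5)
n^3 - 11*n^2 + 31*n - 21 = (n - 7)*(n - 3)*(n - 1)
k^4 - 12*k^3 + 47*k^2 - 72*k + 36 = (k - 6)*(k - 3)*(k - 2)*(k - 1)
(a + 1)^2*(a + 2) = a^3 + 4*a^2 + 5*a + 2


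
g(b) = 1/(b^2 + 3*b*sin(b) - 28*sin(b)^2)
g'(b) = (-3*b*cos(b) - 2*b + 56*sin(b)*cos(b) - 3*sin(b))/(b^2 + 3*b*sin(b) - 28*sin(b)^2)^2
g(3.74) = -0.82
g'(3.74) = 19.90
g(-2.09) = -0.09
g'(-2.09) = 0.22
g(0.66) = -0.11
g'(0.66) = 0.28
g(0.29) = -0.51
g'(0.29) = 3.41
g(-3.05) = 0.10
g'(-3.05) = 0.02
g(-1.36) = -0.05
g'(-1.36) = -0.01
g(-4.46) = -0.05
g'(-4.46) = -0.03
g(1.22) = -0.05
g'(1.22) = 0.03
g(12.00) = 0.01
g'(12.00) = -0.00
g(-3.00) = 0.10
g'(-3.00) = 0.06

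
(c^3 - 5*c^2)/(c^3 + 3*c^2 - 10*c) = c*(c - 5)/(c^2 + 3*c - 10)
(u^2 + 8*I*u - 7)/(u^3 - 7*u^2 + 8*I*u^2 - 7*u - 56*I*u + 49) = 1/(u - 7)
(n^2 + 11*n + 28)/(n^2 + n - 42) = (n + 4)/(n - 6)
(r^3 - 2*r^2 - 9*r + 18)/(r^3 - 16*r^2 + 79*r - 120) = (r^2 + r - 6)/(r^2 - 13*r + 40)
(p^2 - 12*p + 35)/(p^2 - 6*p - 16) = (-p^2 + 12*p - 35)/(-p^2 + 6*p + 16)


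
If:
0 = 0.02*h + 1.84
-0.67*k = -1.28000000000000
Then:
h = -92.00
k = 1.91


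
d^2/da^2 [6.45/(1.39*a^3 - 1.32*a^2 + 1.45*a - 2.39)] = ((17.028 - 53.793*a)*(1.39*a^3 - 1.32*a^2 + 1.45*a - 2.39) + 6.45*(4.17*a^2 - 2.64*a + 1.45)*(8.34*a^2 - 5.28*a + 2.9))/(1.39*a^3 - 1.32*a^2 + 1.45*a - 2.39)^3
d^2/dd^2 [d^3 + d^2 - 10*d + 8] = 6*d + 2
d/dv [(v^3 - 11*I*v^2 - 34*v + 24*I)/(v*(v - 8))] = (v^4 - 16*v^3 + v^2*(34 + 88*I) - 48*I*v + 192*I)/(v^2*(v^2 - 16*v + 64))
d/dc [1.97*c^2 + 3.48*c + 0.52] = 3.94*c + 3.48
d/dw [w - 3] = 1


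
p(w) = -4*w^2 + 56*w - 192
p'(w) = 56 - 8*w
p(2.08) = -92.83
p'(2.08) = 39.36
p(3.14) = -55.60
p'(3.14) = 30.88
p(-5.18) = -589.41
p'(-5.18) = 97.44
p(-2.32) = -343.45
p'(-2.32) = 74.56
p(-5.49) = -620.00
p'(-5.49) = 99.92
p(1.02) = -139.04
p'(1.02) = 47.84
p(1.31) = -125.50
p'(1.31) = 45.52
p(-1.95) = -316.41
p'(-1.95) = 71.60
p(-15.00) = -1932.00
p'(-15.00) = 176.00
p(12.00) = -96.00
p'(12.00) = -40.00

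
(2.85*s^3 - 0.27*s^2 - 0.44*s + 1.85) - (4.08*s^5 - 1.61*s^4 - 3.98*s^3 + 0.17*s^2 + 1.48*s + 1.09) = -4.08*s^5 + 1.61*s^4 + 6.83*s^3 - 0.44*s^2 - 1.92*s + 0.76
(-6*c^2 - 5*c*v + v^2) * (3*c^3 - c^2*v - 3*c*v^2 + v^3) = -18*c^5 - 9*c^4*v + 26*c^3*v^2 + 8*c^2*v^3 - 8*c*v^4 + v^5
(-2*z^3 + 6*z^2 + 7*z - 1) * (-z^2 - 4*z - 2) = 2*z^5 + 2*z^4 - 27*z^3 - 39*z^2 - 10*z + 2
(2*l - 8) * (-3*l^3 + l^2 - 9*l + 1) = -6*l^4 + 26*l^3 - 26*l^2 + 74*l - 8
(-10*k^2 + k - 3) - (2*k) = -10*k^2 - k - 3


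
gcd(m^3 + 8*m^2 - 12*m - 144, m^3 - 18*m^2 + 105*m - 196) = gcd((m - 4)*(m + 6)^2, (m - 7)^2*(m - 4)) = m - 4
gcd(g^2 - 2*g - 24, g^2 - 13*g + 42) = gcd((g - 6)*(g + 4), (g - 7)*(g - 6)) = g - 6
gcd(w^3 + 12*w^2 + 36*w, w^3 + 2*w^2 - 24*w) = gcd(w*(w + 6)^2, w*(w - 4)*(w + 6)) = w^2 + 6*w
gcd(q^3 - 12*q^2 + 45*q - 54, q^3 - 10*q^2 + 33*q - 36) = q^2 - 6*q + 9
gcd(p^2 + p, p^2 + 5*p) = p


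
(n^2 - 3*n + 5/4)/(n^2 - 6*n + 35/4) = (2*n - 1)/(2*n - 7)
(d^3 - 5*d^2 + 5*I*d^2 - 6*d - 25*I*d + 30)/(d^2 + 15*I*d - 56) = (d^3 + 5*d^2*(-1 + I) - d*(6 + 25*I) + 30)/(d^2 + 15*I*d - 56)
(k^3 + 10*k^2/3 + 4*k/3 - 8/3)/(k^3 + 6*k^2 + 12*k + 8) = (k - 2/3)/(k + 2)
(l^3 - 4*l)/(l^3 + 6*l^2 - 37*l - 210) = l*(l^2 - 4)/(l^3 + 6*l^2 - 37*l - 210)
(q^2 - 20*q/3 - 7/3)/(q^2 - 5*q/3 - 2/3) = (q - 7)/(q - 2)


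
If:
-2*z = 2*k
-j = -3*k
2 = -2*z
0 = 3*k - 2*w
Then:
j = 3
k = 1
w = 3/2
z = -1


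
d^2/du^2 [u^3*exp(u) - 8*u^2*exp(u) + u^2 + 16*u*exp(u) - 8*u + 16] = u^3*exp(u) - 2*u^2*exp(u) - 10*u*exp(u) + 16*exp(u) + 2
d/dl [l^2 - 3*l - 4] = 2*l - 3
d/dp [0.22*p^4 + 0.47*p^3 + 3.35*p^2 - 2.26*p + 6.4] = 0.88*p^3 + 1.41*p^2 + 6.7*p - 2.26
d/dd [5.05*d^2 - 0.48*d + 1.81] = 10.1*d - 0.48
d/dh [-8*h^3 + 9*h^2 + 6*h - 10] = -24*h^2 + 18*h + 6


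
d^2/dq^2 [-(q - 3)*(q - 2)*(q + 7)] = -6*q - 4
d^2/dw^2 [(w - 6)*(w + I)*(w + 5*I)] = 6*w - 12 + 12*I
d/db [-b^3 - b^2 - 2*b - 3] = -3*b^2 - 2*b - 2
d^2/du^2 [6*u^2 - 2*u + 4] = 12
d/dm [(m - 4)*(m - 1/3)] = 2*m - 13/3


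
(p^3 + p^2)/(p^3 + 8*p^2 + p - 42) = p^2*(p + 1)/(p^3 + 8*p^2 + p - 42)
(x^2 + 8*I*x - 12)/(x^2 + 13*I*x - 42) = (x + 2*I)/(x + 7*I)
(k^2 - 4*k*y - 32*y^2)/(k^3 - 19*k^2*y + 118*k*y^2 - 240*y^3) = (k + 4*y)/(k^2 - 11*k*y + 30*y^2)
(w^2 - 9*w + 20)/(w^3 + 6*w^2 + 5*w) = (w^2 - 9*w + 20)/(w*(w^2 + 6*w + 5))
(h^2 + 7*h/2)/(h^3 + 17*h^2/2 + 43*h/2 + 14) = h/(h^2 + 5*h + 4)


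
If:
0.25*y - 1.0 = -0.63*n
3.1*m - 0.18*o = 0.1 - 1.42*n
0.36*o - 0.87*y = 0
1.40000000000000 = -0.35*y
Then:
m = -1.98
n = 3.17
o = -9.67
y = -4.00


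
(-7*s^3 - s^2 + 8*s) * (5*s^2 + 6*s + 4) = -35*s^5 - 47*s^4 + 6*s^3 + 44*s^2 + 32*s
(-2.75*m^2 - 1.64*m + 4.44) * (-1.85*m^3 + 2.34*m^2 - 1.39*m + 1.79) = 5.0875*m^5 - 3.401*m^4 - 8.2291*m^3 + 7.7467*m^2 - 9.1072*m + 7.9476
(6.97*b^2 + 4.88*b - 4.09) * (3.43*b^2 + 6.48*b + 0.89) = 23.9071*b^4 + 61.904*b^3 + 23.797*b^2 - 22.16*b - 3.6401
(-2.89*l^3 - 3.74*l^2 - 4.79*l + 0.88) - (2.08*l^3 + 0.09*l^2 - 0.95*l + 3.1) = -4.97*l^3 - 3.83*l^2 - 3.84*l - 2.22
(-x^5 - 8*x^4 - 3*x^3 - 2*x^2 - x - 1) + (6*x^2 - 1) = -x^5 - 8*x^4 - 3*x^3 + 4*x^2 - x - 2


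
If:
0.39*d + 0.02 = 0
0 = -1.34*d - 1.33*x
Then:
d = -0.05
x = 0.05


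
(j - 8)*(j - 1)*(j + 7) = j^3 - 2*j^2 - 55*j + 56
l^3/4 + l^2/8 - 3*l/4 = l*(l/4 + 1/2)*(l - 3/2)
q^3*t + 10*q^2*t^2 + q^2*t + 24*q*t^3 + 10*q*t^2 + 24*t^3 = (q + 4*t)*(q + 6*t)*(q*t + t)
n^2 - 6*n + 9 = (n - 3)^2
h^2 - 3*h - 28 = (h - 7)*(h + 4)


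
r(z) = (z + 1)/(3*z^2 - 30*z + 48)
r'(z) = (30 - 6*z)*(z + 1)/(3*z^2 - 30*z + 48)^2 + 1/(3*z^2 - 30*z + 48) = (z^2 - 10*z - 2*(z - 5)*(z + 1) + 16)/(3*(z^2 - 10*z + 16)^2)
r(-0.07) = 0.02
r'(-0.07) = 0.03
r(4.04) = -0.21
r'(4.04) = 0.01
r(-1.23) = -0.00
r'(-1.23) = 0.01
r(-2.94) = -0.01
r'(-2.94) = 0.00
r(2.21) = -0.88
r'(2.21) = 3.76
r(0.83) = 0.07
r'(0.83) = 0.11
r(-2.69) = -0.01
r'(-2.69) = 0.00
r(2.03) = -5.64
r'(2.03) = 185.17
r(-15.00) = -0.01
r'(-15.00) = 0.00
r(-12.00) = -0.01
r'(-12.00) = 0.00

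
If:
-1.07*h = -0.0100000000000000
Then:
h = 0.01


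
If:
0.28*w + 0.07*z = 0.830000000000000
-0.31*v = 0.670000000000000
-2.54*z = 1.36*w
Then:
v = -2.16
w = 3.42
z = -1.83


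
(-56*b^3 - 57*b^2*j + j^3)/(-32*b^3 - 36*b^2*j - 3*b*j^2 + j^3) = (7*b + j)/(4*b + j)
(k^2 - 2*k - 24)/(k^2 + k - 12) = (k - 6)/(k - 3)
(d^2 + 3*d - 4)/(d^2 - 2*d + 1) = (d + 4)/(d - 1)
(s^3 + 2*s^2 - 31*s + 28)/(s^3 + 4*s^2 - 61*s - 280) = (s^2 - 5*s + 4)/(s^2 - 3*s - 40)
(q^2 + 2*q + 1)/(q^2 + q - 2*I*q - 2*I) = (q + 1)/(q - 2*I)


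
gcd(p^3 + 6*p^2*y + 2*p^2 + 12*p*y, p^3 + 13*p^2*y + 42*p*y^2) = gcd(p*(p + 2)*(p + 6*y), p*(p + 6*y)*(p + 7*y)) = p^2 + 6*p*y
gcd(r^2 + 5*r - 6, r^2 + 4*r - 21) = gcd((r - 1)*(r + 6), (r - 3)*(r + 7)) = 1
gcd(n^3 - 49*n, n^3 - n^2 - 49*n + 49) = n^2 - 49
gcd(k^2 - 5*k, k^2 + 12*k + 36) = 1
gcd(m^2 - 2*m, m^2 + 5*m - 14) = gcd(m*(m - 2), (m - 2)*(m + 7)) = m - 2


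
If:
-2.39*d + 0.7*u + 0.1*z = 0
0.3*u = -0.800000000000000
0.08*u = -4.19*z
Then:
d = -0.78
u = -2.67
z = 0.05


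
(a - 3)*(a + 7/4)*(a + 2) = a^3 + 3*a^2/4 - 31*a/4 - 21/2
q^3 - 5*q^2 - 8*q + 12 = (q - 6)*(q - 1)*(q + 2)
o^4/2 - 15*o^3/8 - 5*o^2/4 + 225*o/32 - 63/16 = (o/2 + 1)*(o - 7/2)*(o - 3/2)*(o - 3/4)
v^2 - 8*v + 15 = (v - 5)*(v - 3)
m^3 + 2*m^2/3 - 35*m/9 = m*(m - 5/3)*(m + 7/3)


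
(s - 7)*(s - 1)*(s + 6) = s^3 - 2*s^2 - 41*s + 42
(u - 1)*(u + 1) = u^2 - 1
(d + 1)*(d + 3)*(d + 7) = d^3 + 11*d^2 + 31*d + 21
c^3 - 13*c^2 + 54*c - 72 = (c - 6)*(c - 4)*(c - 3)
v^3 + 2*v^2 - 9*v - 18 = (v - 3)*(v + 2)*(v + 3)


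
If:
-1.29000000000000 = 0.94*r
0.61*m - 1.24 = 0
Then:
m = 2.03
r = -1.37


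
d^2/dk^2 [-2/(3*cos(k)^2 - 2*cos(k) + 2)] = (-72*sin(k)^4 - 4*sin(k)^2 - 53*cos(k) + 9*cos(3*k) + 68)/(3*sin(k)^2 + 2*cos(k) - 5)^3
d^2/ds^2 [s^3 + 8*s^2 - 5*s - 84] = 6*s + 16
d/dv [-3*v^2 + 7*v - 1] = 7 - 6*v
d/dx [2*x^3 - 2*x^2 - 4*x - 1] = 6*x^2 - 4*x - 4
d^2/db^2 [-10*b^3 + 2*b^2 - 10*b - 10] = 4 - 60*b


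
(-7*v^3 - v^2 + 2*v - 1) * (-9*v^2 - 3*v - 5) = 63*v^5 + 30*v^4 + 20*v^3 + 8*v^2 - 7*v + 5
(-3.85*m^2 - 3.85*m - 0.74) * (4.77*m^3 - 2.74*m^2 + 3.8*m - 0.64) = -18.3645*m^5 - 7.8155*m^4 - 7.6108*m^3 - 10.1384*m^2 - 0.348*m + 0.4736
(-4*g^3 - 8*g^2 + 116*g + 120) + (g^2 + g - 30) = -4*g^3 - 7*g^2 + 117*g + 90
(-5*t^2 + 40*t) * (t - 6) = -5*t^3 + 70*t^2 - 240*t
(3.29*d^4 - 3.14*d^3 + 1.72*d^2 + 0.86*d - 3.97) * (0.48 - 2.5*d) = -8.225*d^5 + 9.4292*d^4 - 5.8072*d^3 - 1.3244*d^2 + 10.3378*d - 1.9056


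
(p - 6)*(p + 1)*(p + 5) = p^3 - 31*p - 30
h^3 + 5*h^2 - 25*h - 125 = (h - 5)*(h + 5)^2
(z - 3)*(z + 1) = z^2 - 2*z - 3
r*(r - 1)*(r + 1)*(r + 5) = r^4 + 5*r^3 - r^2 - 5*r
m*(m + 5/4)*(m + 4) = m^3 + 21*m^2/4 + 5*m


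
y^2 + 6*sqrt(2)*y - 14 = (y - sqrt(2))*(y + 7*sqrt(2))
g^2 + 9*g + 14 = (g + 2)*(g + 7)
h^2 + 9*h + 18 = (h + 3)*(h + 6)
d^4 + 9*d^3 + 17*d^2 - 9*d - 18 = (d - 1)*(d + 1)*(d + 3)*(d + 6)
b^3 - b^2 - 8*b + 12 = (b - 2)^2*(b + 3)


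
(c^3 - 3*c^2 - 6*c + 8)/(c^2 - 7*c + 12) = (c^2 + c - 2)/(c - 3)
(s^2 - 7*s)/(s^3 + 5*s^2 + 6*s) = (s - 7)/(s^2 + 5*s + 6)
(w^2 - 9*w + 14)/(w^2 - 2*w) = (w - 7)/w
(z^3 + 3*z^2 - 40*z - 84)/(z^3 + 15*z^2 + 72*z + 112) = (z^2 - 4*z - 12)/(z^2 + 8*z + 16)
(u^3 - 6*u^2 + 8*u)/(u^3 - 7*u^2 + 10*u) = (u - 4)/(u - 5)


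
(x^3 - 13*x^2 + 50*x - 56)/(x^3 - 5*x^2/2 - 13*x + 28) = 2*(x - 7)/(2*x + 7)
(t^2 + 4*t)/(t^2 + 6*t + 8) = t/(t + 2)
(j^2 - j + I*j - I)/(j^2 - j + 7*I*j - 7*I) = (j + I)/(j + 7*I)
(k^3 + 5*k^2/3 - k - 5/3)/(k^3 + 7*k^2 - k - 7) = (k + 5/3)/(k + 7)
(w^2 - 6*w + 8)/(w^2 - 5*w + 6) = (w - 4)/(w - 3)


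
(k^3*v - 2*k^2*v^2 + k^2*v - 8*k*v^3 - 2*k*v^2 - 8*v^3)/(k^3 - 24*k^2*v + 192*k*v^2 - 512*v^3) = v*(k^3 - 2*k^2*v + k^2 - 8*k*v^2 - 2*k*v - 8*v^2)/(k^3 - 24*k^2*v + 192*k*v^2 - 512*v^3)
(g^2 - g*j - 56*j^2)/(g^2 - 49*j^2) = (g - 8*j)/(g - 7*j)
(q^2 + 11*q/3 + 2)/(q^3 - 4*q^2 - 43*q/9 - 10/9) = 3*(q + 3)/(3*q^2 - 14*q - 5)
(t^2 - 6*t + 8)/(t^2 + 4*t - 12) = (t - 4)/(t + 6)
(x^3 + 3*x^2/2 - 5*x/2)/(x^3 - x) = (x + 5/2)/(x + 1)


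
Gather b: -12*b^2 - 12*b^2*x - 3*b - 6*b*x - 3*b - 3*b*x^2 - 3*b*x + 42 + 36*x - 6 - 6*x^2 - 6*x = b^2*(-12*x - 12) + b*(-3*x^2 - 9*x - 6) - 6*x^2 + 30*x + 36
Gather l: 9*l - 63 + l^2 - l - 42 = l^2 + 8*l - 105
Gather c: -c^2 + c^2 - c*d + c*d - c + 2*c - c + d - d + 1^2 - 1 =0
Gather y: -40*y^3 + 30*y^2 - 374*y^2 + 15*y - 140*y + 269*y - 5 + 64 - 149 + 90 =-40*y^3 - 344*y^2 + 144*y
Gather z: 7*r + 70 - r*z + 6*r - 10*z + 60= 13*r + z*(-r - 10) + 130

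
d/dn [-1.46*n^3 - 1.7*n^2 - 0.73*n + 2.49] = -4.38*n^2 - 3.4*n - 0.73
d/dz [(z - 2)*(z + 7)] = 2*z + 5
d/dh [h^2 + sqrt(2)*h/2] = 2*h + sqrt(2)/2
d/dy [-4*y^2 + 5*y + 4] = 5 - 8*y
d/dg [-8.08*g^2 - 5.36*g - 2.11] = -16.16*g - 5.36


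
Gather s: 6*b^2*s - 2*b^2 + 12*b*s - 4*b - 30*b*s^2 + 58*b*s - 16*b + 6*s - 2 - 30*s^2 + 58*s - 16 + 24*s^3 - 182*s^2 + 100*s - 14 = -2*b^2 - 20*b + 24*s^3 + s^2*(-30*b - 212) + s*(6*b^2 + 70*b + 164) - 32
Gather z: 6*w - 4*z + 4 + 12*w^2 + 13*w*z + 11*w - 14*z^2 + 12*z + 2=12*w^2 + 17*w - 14*z^2 + z*(13*w + 8) + 6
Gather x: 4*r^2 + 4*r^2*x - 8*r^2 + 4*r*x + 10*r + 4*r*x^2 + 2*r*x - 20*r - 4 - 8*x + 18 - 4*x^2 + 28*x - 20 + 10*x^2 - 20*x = -4*r^2 - 10*r + x^2*(4*r + 6) + x*(4*r^2 + 6*r) - 6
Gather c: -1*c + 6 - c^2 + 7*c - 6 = -c^2 + 6*c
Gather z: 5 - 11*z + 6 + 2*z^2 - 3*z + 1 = 2*z^2 - 14*z + 12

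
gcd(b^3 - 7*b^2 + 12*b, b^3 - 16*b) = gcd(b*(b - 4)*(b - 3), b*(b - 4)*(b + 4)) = b^2 - 4*b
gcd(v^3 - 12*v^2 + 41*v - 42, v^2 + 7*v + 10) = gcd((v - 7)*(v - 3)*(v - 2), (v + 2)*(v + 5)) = 1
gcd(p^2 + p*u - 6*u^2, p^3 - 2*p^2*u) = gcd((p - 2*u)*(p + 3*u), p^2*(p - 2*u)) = p - 2*u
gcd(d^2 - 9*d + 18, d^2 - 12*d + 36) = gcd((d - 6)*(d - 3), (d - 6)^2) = d - 6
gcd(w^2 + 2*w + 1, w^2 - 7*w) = 1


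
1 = 1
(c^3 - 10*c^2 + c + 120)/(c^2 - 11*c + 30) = (c^2 - 5*c - 24)/(c - 6)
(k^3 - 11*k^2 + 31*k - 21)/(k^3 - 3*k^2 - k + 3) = (k - 7)/(k + 1)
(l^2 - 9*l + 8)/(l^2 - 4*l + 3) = (l - 8)/(l - 3)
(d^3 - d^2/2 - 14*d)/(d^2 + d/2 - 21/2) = d*(d - 4)/(d - 3)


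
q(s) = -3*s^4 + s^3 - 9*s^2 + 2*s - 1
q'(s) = -12*s^3 + 3*s^2 - 18*s + 2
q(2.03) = -76.61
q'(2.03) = -122.56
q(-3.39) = -546.37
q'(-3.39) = 564.99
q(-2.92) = -326.57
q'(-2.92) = 378.90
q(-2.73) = -260.52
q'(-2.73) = 317.66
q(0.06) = -0.91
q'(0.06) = 0.93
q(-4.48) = -1488.97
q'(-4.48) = 1221.84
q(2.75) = -214.34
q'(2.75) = -274.38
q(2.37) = -128.15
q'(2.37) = -183.55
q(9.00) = -19666.00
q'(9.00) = -8665.00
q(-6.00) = -4441.00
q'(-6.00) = 2810.00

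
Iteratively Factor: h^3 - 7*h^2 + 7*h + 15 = (h + 1)*(h^2 - 8*h + 15) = (h - 5)*(h + 1)*(h - 3)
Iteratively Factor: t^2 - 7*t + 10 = (t - 5)*(t - 2)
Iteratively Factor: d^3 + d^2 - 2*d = (d + 2)*(d^2 - d) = (d - 1)*(d + 2)*(d)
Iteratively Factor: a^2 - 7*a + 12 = (a - 4)*(a - 3)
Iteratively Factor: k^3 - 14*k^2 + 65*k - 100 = (k - 5)*(k^2 - 9*k + 20) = (k - 5)^2*(k - 4)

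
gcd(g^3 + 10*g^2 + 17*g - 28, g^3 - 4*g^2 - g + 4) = g - 1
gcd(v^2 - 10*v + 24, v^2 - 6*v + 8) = v - 4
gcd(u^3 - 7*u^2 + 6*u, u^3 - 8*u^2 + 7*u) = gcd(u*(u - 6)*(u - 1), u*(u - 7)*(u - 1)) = u^2 - u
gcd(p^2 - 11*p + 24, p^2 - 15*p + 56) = p - 8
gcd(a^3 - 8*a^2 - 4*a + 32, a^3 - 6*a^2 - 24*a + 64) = a^2 - 10*a + 16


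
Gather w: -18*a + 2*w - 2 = -18*a + 2*w - 2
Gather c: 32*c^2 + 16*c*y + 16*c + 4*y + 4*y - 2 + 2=32*c^2 + c*(16*y + 16) + 8*y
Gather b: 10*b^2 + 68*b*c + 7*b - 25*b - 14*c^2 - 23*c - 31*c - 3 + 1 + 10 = 10*b^2 + b*(68*c - 18) - 14*c^2 - 54*c + 8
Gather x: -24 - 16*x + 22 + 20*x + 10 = 4*x + 8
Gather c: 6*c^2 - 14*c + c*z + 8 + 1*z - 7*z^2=6*c^2 + c*(z - 14) - 7*z^2 + z + 8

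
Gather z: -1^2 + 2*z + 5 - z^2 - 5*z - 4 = -z^2 - 3*z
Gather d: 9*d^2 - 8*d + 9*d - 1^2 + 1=9*d^2 + d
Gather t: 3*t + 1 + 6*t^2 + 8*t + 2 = 6*t^2 + 11*t + 3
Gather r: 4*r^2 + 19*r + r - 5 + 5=4*r^2 + 20*r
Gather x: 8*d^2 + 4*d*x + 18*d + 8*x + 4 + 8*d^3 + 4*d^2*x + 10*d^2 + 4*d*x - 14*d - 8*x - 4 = 8*d^3 + 18*d^2 + 4*d + x*(4*d^2 + 8*d)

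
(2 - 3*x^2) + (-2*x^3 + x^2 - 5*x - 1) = -2*x^3 - 2*x^2 - 5*x + 1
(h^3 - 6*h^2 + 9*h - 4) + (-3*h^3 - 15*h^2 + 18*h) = -2*h^3 - 21*h^2 + 27*h - 4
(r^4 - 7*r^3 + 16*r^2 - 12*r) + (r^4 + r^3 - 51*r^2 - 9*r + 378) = 2*r^4 - 6*r^3 - 35*r^2 - 21*r + 378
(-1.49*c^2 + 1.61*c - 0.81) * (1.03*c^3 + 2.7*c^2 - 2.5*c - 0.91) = -1.5347*c^5 - 2.3647*c^4 + 7.2377*c^3 - 4.8561*c^2 + 0.5599*c + 0.7371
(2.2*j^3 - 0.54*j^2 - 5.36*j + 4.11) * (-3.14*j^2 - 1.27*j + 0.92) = -6.908*j^5 - 1.0984*j^4 + 19.5402*j^3 - 6.595*j^2 - 10.1509*j + 3.7812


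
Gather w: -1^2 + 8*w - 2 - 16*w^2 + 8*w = -16*w^2 + 16*w - 3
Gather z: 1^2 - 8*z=1 - 8*z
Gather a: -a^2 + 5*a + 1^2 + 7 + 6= -a^2 + 5*a + 14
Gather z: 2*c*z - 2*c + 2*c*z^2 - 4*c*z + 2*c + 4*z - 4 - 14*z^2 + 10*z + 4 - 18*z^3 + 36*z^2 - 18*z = -18*z^3 + z^2*(2*c + 22) + z*(-2*c - 4)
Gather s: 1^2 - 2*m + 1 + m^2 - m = m^2 - 3*m + 2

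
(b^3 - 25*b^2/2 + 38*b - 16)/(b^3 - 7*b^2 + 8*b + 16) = (b^2 - 17*b/2 + 4)/(b^2 - 3*b - 4)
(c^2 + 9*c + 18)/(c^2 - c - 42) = (c + 3)/(c - 7)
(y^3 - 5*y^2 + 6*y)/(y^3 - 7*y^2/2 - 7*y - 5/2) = 2*y*(-y^2 + 5*y - 6)/(-2*y^3 + 7*y^2 + 14*y + 5)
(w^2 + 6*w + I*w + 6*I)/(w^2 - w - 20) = (w^2 + w*(6 + I) + 6*I)/(w^2 - w - 20)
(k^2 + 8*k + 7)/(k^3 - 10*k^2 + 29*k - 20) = (k^2 + 8*k + 7)/(k^3 - 10*k^2 + 29*k - 20)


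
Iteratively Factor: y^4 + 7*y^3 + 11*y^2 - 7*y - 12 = (y + 1)*(y^3 + 6*y^2 + 5*y - 12) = (y + 1)*(y + 3)*(y^2 + 3*y - 4) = (y - 1)*(y + 1)*(y + 3)*(y + 4)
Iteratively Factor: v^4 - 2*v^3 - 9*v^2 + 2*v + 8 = (v - 4)*(v^3 + 2*v^2 - v - 2) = (v - 4)*(v + 2)*(v^2 - 1) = (v - 4)*(v - 1)*(v + 2)*(v + 1)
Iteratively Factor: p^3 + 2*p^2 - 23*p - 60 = (p - 5)*(p^2 + 7*p + 12) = (p - 5)*(p + 4)*(p + 3)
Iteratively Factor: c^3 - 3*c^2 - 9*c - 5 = (c + 1)*(c^2 - 4*c - 5) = (c - 5)*(c + 1)*(c + 1)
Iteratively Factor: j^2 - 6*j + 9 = (j - 3)*(j - 3)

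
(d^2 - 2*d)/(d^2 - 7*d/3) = 3*(d - 2)/(3*d - 7)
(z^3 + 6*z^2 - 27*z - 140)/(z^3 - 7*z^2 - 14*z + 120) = (z + 7)/(z - 6)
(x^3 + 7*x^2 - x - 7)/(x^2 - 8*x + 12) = (x^3 + 7*x^2 - x - 7)/(x^2 - 8*x + 12)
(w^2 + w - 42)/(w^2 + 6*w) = (w^2 + w - 42)/(w*(w + 6))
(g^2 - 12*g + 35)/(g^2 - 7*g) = (g - 5)/g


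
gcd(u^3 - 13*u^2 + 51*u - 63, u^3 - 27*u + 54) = u^2 - 6*u + 9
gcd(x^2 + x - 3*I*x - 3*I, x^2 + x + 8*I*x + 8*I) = x + 1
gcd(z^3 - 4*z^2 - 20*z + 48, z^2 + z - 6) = z - 2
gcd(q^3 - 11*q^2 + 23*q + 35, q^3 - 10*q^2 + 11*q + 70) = q^2 - 12*q + 35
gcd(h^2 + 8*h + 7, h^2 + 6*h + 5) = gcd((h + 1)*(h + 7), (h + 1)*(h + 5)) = h + 1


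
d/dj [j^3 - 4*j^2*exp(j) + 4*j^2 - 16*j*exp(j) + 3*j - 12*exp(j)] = -4*j^2*exp(j) + 3*j^2 - 24*j*exp(j) + 8*j - 28*exp(j) + 3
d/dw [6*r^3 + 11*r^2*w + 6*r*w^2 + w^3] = 11*r^2 + 12*r*w + 3*w^2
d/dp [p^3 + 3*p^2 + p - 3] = 3*p^2 + 6*p + 1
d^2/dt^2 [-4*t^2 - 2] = -8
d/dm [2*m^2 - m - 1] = 4*m - 1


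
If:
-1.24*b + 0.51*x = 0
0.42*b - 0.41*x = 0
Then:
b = 0.00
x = 0.00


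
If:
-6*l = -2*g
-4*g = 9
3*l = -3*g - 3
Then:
No Solution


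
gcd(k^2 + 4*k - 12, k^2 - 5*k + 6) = k - 2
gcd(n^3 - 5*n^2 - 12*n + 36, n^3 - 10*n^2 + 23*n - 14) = n - 2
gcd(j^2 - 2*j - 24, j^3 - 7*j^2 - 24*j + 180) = j - 6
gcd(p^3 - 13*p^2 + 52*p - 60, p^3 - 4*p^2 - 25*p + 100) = p - 5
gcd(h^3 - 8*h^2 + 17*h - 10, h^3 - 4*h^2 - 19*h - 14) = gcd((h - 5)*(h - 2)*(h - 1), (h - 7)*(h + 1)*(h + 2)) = 1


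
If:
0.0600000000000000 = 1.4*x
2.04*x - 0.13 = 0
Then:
No Solution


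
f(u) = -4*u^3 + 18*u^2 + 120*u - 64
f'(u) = -12*u^2 + 36*u + 120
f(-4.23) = 53.22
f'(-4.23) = -246.99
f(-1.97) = -199.96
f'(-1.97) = 2.51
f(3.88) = 438.93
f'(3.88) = 79.03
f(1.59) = 156.23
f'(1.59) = 146.90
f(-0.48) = -117.01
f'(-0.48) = 99.96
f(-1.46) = -188.38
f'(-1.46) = 41.86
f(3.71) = 424.69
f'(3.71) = 88.39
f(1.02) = 72.88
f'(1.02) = 144.24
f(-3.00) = -154.00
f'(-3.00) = -96.00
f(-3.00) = -154.00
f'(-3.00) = -96.00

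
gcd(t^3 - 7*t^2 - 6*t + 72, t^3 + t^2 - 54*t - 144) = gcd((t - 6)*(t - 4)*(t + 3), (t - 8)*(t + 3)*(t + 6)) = t + 3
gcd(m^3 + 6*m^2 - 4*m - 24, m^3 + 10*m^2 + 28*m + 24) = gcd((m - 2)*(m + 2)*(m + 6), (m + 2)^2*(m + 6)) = m^2 + 8*m + 12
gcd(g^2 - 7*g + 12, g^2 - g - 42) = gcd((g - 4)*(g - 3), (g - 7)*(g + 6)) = 1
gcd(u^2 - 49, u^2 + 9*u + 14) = u + 7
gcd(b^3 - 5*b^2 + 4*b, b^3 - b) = b^2 - b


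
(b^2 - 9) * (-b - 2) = -b^3 - 2*b^2 + 9*b + 18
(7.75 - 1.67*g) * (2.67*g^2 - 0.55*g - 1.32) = -4.4589*g^3 + 21.611*g^2 - 2.0581*g - 10.23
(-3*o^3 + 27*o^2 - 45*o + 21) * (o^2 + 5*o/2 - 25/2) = -3*o^5 + 39*o^4/2 + 60*o^3 - 429*o^2 + 615*o - 525/2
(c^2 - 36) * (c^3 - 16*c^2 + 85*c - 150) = c^5 - 16*c^4 + 49*c^3 + 426*c^2 - 3060*c + 5400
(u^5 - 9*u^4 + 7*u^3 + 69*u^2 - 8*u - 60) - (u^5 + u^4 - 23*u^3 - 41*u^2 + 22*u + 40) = -10*u^4 + 30*u^3 + 110*u^2 - 30*u - 100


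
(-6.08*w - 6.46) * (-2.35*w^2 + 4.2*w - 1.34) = 14.288*w^3 - 10.355*w^2 - 18.9848*w + 8.6564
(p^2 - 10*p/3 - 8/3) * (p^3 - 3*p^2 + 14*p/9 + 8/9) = p^5 - 19*p^4/3 + 80*p^3/9 + 100*p^2/27 - 64*p/9 - 64/27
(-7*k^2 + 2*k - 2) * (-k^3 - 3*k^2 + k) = 7*k^5 + 19*k^4 - 11*k^3 + 8*k^2 - 2*k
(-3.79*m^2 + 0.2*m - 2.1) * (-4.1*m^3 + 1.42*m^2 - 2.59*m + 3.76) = 15.539*m^5 - 6.2018*m^4 + 18.7101*m^3 - 17.7504*m^2 + 6.191*m - 7.896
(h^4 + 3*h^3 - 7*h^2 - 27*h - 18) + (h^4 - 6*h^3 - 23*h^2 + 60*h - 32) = 2*h^4 - 3*h^3 - 30*h^2 + 33*h - 50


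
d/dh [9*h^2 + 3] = 18*h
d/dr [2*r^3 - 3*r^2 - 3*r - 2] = 6*r^2 - 6*r - 3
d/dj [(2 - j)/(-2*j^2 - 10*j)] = (-j^2 + 4*j + 10)/(2*j^2*(j^2 + 10*j + 25))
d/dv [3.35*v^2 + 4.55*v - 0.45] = 6.7*v + 4.55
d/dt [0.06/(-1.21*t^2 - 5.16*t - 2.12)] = (0.1452*t + 0.3096)/(1.21*t^2 + 5.16*t + 2.12)^2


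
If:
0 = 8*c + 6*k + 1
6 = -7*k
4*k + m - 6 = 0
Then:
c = 29/56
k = -6/7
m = 66/7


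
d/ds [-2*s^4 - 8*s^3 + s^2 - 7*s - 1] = -8*s^3 - 24*s^2 + 2*s - 7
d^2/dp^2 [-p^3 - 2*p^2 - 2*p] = -6*p - 4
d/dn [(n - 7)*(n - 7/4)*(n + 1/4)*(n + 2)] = 4*n^3 - 39*n^2/2 - 111*n/8 + 371/16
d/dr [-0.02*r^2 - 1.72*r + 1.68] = -0.04*r - 1.72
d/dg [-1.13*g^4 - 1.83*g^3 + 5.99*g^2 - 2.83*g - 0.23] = -4.52*g^3 - 5.49*g^2 + 11.98*g - 2.83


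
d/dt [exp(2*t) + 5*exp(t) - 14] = (2*exp(t) + 5)*exp(t)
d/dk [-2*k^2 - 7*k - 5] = -4*k - 7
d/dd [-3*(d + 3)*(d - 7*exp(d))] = 21*d*exp(d) - 6*d + 84*exp(d) - 9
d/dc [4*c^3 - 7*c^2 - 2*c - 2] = 12*c^2 - 14*c - 2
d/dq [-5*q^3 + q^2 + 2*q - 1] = -15*q^2 + 2*q + 2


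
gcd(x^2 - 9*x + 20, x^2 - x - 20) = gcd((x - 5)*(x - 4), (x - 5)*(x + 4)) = x - 5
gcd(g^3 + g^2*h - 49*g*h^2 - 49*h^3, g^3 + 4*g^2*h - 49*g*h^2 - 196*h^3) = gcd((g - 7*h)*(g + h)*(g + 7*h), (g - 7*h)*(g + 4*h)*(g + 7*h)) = g^2 - 49*h^2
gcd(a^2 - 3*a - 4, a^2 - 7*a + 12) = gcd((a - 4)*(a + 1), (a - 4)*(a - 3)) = a - 4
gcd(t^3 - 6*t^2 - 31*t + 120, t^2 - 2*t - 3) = t - 3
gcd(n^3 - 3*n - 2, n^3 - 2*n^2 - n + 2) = n^2 - n - 2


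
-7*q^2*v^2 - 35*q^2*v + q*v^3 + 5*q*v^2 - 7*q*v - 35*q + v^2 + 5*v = (-7*q + v)*(v + 5)*(q*v + 1)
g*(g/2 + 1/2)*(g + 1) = g^3/2 + g^2 + g/2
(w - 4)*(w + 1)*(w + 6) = w^3 + 3*w^2 - 22*w - 24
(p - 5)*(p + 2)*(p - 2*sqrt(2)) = p^3 - 3*p^2 - 2*sqrt(2)*p^2 - 10*p + 6*sqrt(2)*p + 20*sqrt(2)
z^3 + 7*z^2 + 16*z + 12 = (z + 2)^2*(z + 3)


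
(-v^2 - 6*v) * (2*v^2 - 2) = -2*v^4 - 12*v^3 + 2*v^2 + 12*v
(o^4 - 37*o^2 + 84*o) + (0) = o^4 - 37*o^2 + 84*o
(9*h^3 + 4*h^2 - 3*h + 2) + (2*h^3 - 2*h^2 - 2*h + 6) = 11*h^3 + 2*h^2 - 5*h + 8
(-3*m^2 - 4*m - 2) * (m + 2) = -3*m^3 - 10*m^2 - 10*m - 4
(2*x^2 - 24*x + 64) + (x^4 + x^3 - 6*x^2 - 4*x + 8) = x^4 + x^3 - 4*x^2 - 28*x + 72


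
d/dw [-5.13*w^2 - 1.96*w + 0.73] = -10.26*w - 1.96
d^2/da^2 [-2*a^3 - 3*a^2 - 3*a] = -12*a - 6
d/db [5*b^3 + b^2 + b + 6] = 15*b^2 + 2*b + 1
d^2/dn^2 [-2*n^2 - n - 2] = -4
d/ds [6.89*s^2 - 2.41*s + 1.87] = 13.78*s - 2.41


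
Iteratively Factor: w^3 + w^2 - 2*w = (w)*(w^2 + w - 2) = w*(w + 2)*(w - 1)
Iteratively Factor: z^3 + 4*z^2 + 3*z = (z + 3)*(z^2 + z) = (z + 1)*(z + 3)*(z)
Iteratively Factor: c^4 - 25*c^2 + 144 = (c + 4)*(c^3 - 4*c^2 - 9*c + 36) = (c - 4)*(c + 4)*(c^2 - 9) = (c - 4)*(c - 3)*(c + 4)*(c + 3)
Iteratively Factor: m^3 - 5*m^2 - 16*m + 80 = (m - 5)*(m^2 - 16) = (m - 5)*(m - 4)*(m + 4)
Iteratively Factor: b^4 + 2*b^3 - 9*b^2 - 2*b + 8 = (b - 1)*(b^3 + 3*b^2 - 6*b - 8) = (b - 2)*(b - 1)*(b^2 + 5*b + 4) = (b - 2)*(b - 1)*(b + 4)*(b + 1)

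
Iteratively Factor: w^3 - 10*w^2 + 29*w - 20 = (w - 1)*(w^2 - 9*w + 20) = (w - 5)*(w - 1)*(w - 4)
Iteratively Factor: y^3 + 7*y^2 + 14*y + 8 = (y + 2)*(y^2 + 5*y + 4) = (y + 2)*(y + 4)*(y + 1)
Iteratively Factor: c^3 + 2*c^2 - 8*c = (c - 2)*(c^2 + 4*c) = c*(c - 2)*(c + 4)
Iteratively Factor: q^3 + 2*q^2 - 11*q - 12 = (q + 4)*(q^2 - 2*q - 3) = (q + 1)*(q + 4)*(q - 3)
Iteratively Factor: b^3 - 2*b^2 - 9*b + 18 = (b + 3)*(b^2 - 5*b + 6) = (b - 2)*(b + 3)*(b - 3)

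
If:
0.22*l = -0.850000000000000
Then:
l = -3.86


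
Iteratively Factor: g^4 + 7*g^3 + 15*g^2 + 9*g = (g)*(g^3 + 7*g^2 + 15*g + 9) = g*(g + 3)*(g^2 + 4*g + 3) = g*(g + 3)^2*(g + 1)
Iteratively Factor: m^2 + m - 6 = (m + 3)*(m - 2)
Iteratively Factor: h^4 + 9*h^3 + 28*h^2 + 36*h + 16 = (h + 2)*(h^3 + 7*h^2 + 14*h + 8) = (h + 2)*(h + 4)*(h^2 + 3*h + 2) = (h + 2)^2*(h + 4)*(h + 1)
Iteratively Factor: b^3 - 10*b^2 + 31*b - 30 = (b - 3)*(b^2 - 7*b + 10) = (b - 5)*(b - 3)*(b - 2)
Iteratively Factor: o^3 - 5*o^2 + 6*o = (o)*(o^2 - 5*o + 6) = o*(o - 3)*(o - 2)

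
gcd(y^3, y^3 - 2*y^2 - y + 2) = 1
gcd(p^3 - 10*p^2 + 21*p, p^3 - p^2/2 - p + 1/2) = 1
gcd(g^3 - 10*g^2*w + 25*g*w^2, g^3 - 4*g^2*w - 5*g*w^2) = -g^2 + 5*g*w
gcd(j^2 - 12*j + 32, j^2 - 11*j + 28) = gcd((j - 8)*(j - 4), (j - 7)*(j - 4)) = j - 4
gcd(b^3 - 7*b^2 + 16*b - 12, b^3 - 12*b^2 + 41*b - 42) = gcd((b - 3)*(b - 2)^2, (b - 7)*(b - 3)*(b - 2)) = b^2 - 5*b + 6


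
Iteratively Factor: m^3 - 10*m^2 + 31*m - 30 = (m - 5)*(m^2 - 5*m + 6) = (m - 5)*(m - 2)*(m - 3)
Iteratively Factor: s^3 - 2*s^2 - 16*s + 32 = (s + 4)*(s^2 - 6*s + 8) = (s - 4)*(s + 4)*(s - 2)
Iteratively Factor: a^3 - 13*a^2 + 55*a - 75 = (a - 3)*(a^2 - 10*a + 25) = (a - 5)*(a - 3)*(a - 5)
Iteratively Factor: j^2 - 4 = (j + 2)*(j - 2)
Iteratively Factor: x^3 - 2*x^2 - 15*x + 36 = (x + 4)*(x^2 - 6*x + 9) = (x - 3)*(x + 4)*(x - 3)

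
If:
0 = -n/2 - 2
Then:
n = -4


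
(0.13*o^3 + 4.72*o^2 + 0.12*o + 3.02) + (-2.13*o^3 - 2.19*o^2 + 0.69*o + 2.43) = -2.0*o^3 + 2.53*o^2 + 0.81*o + 5.45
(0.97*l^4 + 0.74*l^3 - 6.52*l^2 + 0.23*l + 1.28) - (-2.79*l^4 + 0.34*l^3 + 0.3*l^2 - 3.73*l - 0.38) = 3.76*l^4 + 0.4*l^3 - 6.82*l^2 + 3.96*l + 1.66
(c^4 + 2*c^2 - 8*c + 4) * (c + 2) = c^5 + 2*c^4 + 2*c^3 - 4*c^2 - 12*c + 8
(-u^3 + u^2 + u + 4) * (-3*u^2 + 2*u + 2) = 3*u^5 - 5*u^4 - 3*u^3 - 8*u^2 + 10*u + 8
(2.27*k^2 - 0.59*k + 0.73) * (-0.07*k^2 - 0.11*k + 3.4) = -0.1589*k^4 - 0.2084*k^3 + 7.7318*k^2 - 2.0863*k + 2.482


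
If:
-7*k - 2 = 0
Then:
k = -2/7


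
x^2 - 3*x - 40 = (x - 8)*(x + 5)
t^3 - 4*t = t*(t - 2)*(t + 2)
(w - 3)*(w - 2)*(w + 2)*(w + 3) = w^4 - 13*w^2 + 36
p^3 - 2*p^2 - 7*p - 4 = (p - 4)*(p + 1)^2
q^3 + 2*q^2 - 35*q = q*(q - 5)*(q + 7)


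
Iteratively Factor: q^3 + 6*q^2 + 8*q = (q)*(q^2 + 6*q + 8) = q*(q + 2)*(q + 4)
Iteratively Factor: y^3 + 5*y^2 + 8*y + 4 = (y + 2)*(y^2 + 3*y + 2) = (y + 2)^2*(y + 1)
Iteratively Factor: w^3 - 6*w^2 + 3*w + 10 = (w + 1)*(w^2 - 7*w + 10) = (w - 5)*(w + 1)*(w - 2)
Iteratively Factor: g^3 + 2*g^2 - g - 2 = (g + 2)*(g^2 - 1) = (g - 1)*(g + 2)*(g + 1)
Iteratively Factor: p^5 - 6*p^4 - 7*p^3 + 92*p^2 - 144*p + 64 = (p + 4)*(p^4 - 10*p^3 + 33*p^2 - 40*p + 16) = (p - 1)*(p + 4)*(p^3 - 9*p^2 + 24*p - 16) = (p - 4)*(p - 1)*(p + 4)*(p^2 - 5*p + 4) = (p - 4)*(p - 1)^2*(p + 4)*(p - 4)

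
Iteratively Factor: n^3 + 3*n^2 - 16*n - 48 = (n + 3)*(n^2 - 16) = (n - 4)*(n + 3)*(n + 4)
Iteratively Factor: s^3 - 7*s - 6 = (s - 3)*(s^2 + 3*s + 2) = (s - 3)*(s + 2)*(s + 1)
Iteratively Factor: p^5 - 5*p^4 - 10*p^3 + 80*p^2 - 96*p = (p + 4)*(p^4 - 9*p^3 + 26*p^2 - 24*p) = p*(p + 4)*(p^3 - 9*p^2 + 26*p - 24) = p*(p - 2)*(p + 4)*(p^2 - 7*p + 12) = p*(p - 4)*(p - 2)*(p + 4)*(p - 3)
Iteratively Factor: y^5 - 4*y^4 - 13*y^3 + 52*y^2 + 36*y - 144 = (y + 3)*(y^4 - 7*y^3 + 8*y^2 + 28*y - 48) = (y - 3)*(y + 3)*(y^3 - 4*y^2 - 4*y + 16) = (y - 3)*(y + 2)*(y + 3)*(y^2 - 6*y + 8) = (y - 4)*(y - 3)*(y + 2)*(y + 3)*(y - 2)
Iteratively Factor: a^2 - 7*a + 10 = (a - 2)*(a - 5)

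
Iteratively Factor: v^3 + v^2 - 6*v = (v - 2)*(v^2 + 3*v) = (v - 2)*(v + 3)*(v)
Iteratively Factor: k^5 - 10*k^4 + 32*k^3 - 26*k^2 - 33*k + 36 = (k - 3)*(k^4 - 7*k^3 + 11*k^2 + 7*k - 12) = (k - 3)*(k + 1)*(k^3 - 8*k^2 + 19*k - 12) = (k - 4)*(k - 3)*(k + 1)*(k^2 - 4*k + 3) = (k - 4)*(k - 3)*(k - 1)*(k + 1)*(k - 3)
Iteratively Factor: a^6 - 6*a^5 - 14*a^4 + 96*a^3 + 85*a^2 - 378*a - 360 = (a - 3)*(a^5 - 3*a^4 - 23*a^3 + 27*a^2 + 166*a + 120) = (a - 4)*(a - 3)*(a^4 + a^3 - 19*a^2 - 49*a - 30) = (a - 4)*(a - 3)*(a + 2)*(a^3 - a^2 - 17*a - 15) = (a - 4)*(a - 3)*(a + 2)*(a + 3)*(a^2 - 4*a - 5) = (a - 5)*(a - 4)*(a - 3)*(a + 2)*(a + 3)*(a + 1)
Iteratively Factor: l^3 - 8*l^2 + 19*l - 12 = (l - 3)*(l^2 - 5*l + 4) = (l - 4)*(l - 3)*(l - 1)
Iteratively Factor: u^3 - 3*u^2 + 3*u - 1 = (u - 1)*(u^2 - 2*u + 1) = (u - 1)^2*(u - 1)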